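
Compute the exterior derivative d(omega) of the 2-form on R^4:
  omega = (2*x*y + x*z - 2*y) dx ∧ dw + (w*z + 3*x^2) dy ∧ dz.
d(omega) = (2 - 2*x) dx ∧ dy ∧ dw + (-x) dx ∧ dz ∧ dw + (6*x) dx ∧ dy ∧ dz + (z) dy ∧ dz ∧ dw

For a 2-form omega = sum_{i<j} g_{ij} dx_i ∧ dx_j, the exterior derivative is
  d(omega) = sum_{i<j} d(g_{ij}) ∧ dx_i ∧ dx_j = sum_{i<j, k} (∂g_{ij}/∂x_k) dx_k ∧ dx_i ∧ dx_j.
Expand each term, using dx_k ∧ dx_i ∧ dx_j = sgn(permutation) dx_{(a)} ∧ dx_{(b)} ∧ dx_{(c)} with (a < b < c) sorted:
  d(2*x*y + x*z - 2*y) includes (∂/∂y)(2*x*y + x*z - 2*y) dy = (2*x - 2) dy, which multiplied by dx ∧ dw gives (2 - 2*x) dx ∧ dy ∧ dw
  d(2*x*y + x*z - 2*y) includes (∂/∂z)(2*x*y + x*z - 2*y) dz = (x) dz, which multiplied by dx ∧ dw gives (-x) dx ∧ dz ∧ dw
  d(w*z + 3*x^2) includes (∂/∂x)(w*z + 3*x^2) dx = (6*x) dx, which multiplied by dy ∧ dz gives (6*x) dx ∧ dy ∧ dz
  d(w*z + 3*x^2) includes (∂/∂w)(w*z + 3*x^2) dw = (z) dw, which multiplied by dy ∧ dz gives (z) dy ∧ dz ∧ dw
Collecting like 3-forms: d(omega) = (2 - 2*x) dx ∧ dy ∧ dw + (-x) dx ∧ dz ∧ dw + (6*x) dx ∧ dy ∧ dz + (z) dy ∧ dz ∧ dw.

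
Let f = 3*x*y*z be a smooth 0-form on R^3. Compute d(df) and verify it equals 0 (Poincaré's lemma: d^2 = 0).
d(df) = 0

Step 1: df = sum_i (∂f/∂x_i) dx_i = (3*y*z) dx + (3*x*z) dy + (3*x*y) dz.
Step 2: Apply d again. Using the 1-form formula, the coefficient of dx ∧ dy in d(df) is ∂^2 f/∂x ∂y - ∂^2 f/∂y ∂x = (3*z) - (3*z) = 0 (equality of mixed partials for smooth f).
Similarly for dx ∧ dz and dy ∧ dz — all coefficients vanish. So d(df) = 0.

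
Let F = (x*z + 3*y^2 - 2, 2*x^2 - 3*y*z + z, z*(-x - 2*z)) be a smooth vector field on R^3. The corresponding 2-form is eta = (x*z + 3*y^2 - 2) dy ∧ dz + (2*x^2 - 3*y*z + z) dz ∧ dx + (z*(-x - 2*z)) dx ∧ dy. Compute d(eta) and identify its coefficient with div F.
d(eta) = (-x - 6*z) dx ∧ dy ∧ dz; div F = -x - 6*z

For a 2-form in R^3 of the form above, applying d gives a 3-form with coefficient ∂P/∂x + ∂Q/∂y + ∂R/∂z:
  ∂P/∂x = z
  ∂Q/∂y = -3*z
  ∂R/∂z = -x - 4*z
Sum = -x - 6*z, which is exactly div F.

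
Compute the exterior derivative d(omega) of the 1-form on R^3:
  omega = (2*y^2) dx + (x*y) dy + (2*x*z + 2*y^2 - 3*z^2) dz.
d(omega) = (-3*y) dx ∧ dy + (2*z) dx ∧ dz + (4*y) dy ∧ dz

For a 1-form omega = sum_i f_i dx_i, the exterior derivative is
  d(omega) = sum_{i < j} (∂f_j/∂x_i - ∂f_i/∂x_j) dx_i ∧ dx_j.
  coefficient of dx ∧ dy: ∂f_2/∂x - ∂f_1/∂y = ∂(x*y)/∂x - ∂(2*y^2)/∂y = -3*y
  coefficient of dx ∧ dz: ∂f_3/∂x - ∂f_1/∂z = ∂(2*x*z + 2*y^2 - 3*z^2)/∂x - ∂(2*y^2)/∂z = 2*z
  coefficient of dy ∧ dz: ∂f_3/∂y - ∂f_2/∂z = ∂(2*x*z + 2*y^2 - 3*z^2)/∂y - ∂(x*y)/∂z = 4*y
Assembling: d(omega) = (-3*y) dx ∧ dy + (2*z) dx ∧ dz + (4*y) dy ∧ dz.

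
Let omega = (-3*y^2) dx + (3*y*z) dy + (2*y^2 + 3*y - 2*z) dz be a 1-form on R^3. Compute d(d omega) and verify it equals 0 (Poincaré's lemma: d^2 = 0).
d(d omega) = 0

Step 1: d omega = sum_{i<j} (∂f_j/∂x_i - ∂f_i/∂x_j) dx_i ∧ dx_j:
  coeff of dx ∧ dy: 6*y
  coeff of dx ∧ dz: 0
  coeff of dy ∧ dz: y + 3
Step 2: Apply d again to each 2-form coefficient. The only possible 3-form in R^3 is dx ∧ dy ∧ dz, with coefficient
  ∂(coeff of dy∧dz)/∂x - ∂(coeff of dx∧dz)/∂y + ∂(coeff of dx∧dy)/∂z
  = ∂/∂x (y + 3) - ∂/∂y (0) + ∂/∂z (6*y).
Each of these terms simplifies to sums of mixed partials that cancel in pairs. The result is 0 (by equality of mixed partials for smooth functions — Schwarz / Clairaut).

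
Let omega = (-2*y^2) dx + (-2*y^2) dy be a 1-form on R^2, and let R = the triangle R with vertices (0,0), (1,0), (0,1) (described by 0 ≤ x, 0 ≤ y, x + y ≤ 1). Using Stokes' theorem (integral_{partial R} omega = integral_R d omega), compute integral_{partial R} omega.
integral_(partial R) omega = 2/3

Stokes: integral_partial_R omega = integral_R d omega with d omega = (∂Q/∂x - ∂P/∂y) dx ∧ dy.
  ∂Q/∂x = 0
  ∂P/∂y = -4*y
  integrand = ∂Q/∂x - ∂P/∂y = 4*y.
Integrating over R: integral_0^1 integral_0^{1-x} (4*y) dy dx = 2/3.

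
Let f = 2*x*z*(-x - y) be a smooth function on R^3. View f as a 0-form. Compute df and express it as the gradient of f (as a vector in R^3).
df = (2*z*(-2*x - y)) dx + (-2*x*z) dy + (2*x*(-x - y)) dz; grad f = (2*z*(-2*x - y), -2*x*z, 2*x*(-x - y))

For a 0-form f, d f = (∂f/∂x) dx + (∂f/∂y) dy + (∂f/∂z) dz. The components of the vector representation are exactly the entries of grad f in Cartesian coordinates:
  ∂f/∂x = 2*z*(-2*x - y)
  ∂f/∂y = -2*x*z
  ∂f/∂z = 2*x*(-x - y).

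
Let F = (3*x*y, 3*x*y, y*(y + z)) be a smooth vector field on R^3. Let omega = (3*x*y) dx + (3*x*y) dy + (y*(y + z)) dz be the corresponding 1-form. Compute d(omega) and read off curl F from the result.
d(omega) = (2*y + z) dy ∧ dz + (0) dz ∧ dx + (-3*x + 3*y) dx ∧ dy; curl F = (2*y + z, 0, -3*x + 3*y)

d omega = sum_{i<j} (∂f_j/∂x_i - ∂f_i/∂x_j) dx_i ∧ dx_j. Under the identification (dy ∧ dz, dz ∧ dx, dx ∧ dy) ↔ (e_x, e_y, e_z), the coefficients are exactly the components of curl F. Compute:
  ∂R/∂y - ∂Q/∂z = (2*y + z) - (0) = 2*y + z
  ∂P/∂z - ∂R/∂x = (0) - (0) = 0
  ∂Q/∂x - ∂P/∂y = (3*y) - (3*x) = -3*x + 3*y.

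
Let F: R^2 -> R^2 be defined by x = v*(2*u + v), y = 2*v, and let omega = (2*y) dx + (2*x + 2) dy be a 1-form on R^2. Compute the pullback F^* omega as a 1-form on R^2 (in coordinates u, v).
F^* omega = (8*v^2) du + (16*u*v + 12*v^2 + 4) dv

Using F^*(f dg) = (f ∘ F) d(g ∘ F), substitute each coordinate x_i by F_i(u, v) in f_i, and replace dx_i by d F_i = (∂F_i/∂u) du + (∂F_i/∂v) dv.
  For the x component: f_1(F) = 4*v; d F_1 = (2*v) du + (2*u + 2*v) dv
  For the y component: f_2(F) = 4*u*v + 2*v^2 + 2; d F_2 = (0) du + (2) dv
Combining and collecting du, dv coefficients:
  coeff of du: 8*v^2
  coeff of dv: 16*u*v + 12*v^2 + 4
F^* omega = (8*v^2) du + (16*u*v + 12*v^2 + 4) dv.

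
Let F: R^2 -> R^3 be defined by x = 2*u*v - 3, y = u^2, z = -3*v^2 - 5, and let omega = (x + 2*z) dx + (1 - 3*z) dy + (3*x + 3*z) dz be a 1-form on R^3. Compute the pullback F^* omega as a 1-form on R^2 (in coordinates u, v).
F^* omega = (22*u*v^2 + 32*u - 12*v^3 - 26*v) du + (4*u^2*v - 48*u*v^2 - 26*u + 54*v^3 + 144*v) dv

Using F^*(f dg) = (f ∘ F) d(g ∘ F), substitute each coordinate x_i by F_i(u, v) in f_i, and replace dx_i by d F_i = (∂F_i/∂u) du + (∂F_i/∂v) dv.
  For the x component: f_1(F) = 2*u*v - 6*v^2 - 13; d F_1 = (2*v) du + (2*u) dv
  For the y component: f_2(F) = 9*v^2 + 16; d F_2 = (2*u) du + (0) dv
  For the z component: f_3(F) = 6*u*v - 9*v^2 - 24; d F_3 = (0) du + (-6*v) dv
Combining and collecting du, dv coefficients:
  coeff of du: 22*u*v^2 + 32*u - 12*v^3 - 26*v
  coeff of dv: 4*u^2*v - 48*u*v^2 - 26*u + 54*v^3 + 144*v
F^* omega = (22*u*v^2 + 32*u - 12*v^3 - 26*v) du + (4*u^2*v - 48*u*v^2 - 26*u + 54*v^3 + 144*v) dv.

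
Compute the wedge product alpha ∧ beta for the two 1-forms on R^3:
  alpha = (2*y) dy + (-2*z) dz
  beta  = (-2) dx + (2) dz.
alpha ∧ beta = (4*y) dx ∧ dy + (4*y) dy ∧ dz + (-4*z) dx ∧ dz

Distribute the wedge, using dx_i ∧ dx_j = -dx_j ∧ dx_i and dx_i ∧ dx_i = 0. For each pair (i, j) with i < j, the coefficient of dx_i ∧ dx_j in alpha ∧ beta is (alpha_i * beta_j - alpha_j * beta_i). Collecting: alpha ∧ beta = (4*y) dx ∧ dy + (4*y) dy ∧ dz + (-4*z) dx ∧ dz.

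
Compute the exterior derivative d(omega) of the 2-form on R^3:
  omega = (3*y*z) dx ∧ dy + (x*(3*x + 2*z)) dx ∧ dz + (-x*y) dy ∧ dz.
d(omega) = (2*y) dx ∧ dy ∧ dz

For a 2-form omega = sum_{i<j} g_{ij} dx_i ∧ dx_j, the exterior derivative is
  d(omega) = sum_{i<j} d(g_{ij}) ∧ dx_i ∧ dx_j = sum_{i<j, k} (∂g_{ij}/∂x_k) dx_k ∧ dx_i ∧ dx_j.
Expand each term, using dx_k ∧ dx_i ∧ dx_j = sgn(permutation) dx_{(a)} ∧ dx_{(b)} ∧ dx_{(c)} with (a < b < c) sorted:
  d(3*y*z) includes (∂/∂z)(3*y*z) dz = (3*y) dz, which multiplied by dx ∧ dy gives (3*y) dx ∧ dy ∧ dz
  d(-x*y) includes (∂/∂x)(-x*y) dx = (-y) dx, which multiplied by dy ∧ dz gives (-y) dx ∧ dy ∧ dz
Collecting like 3-forms: d(omega) = (2*y) dx ∧ dy ∧ dz.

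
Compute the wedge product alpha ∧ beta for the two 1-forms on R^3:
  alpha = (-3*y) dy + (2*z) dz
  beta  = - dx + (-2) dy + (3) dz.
alpha ∧ beta = (-3*y) dx ∧ dy + (-9*y + 4*z) dy ∧ dz + (2*z) dx ∧ dz

Distribute the wedge, using dx_i ∧ dx_j = -dx_j ∧ dx_i and dx_i ∧ dx_i = 0. For each pair (i, j) with i < j, the coefficient of dx_i ∧ dx_j in alpha ∧ beta is (alpha_i * beta_j - alpha_j * beta_i). Collecting: alpha ∧ beta = (-3*y) dx ∧ dy + (-9*y + 4*z) dy ∧ dz + (2*z) dx ∧ dz.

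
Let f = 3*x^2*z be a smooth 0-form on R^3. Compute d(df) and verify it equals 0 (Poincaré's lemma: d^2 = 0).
d(df) = 0

Step 1: df = sum_i (∂f/∂x_i) dx_i = (6*x*z) dx + (0) dy + (3*x^2) dz.
Step 2: Apply d again. Using the 1-form formula, the coefficient of dx ∧ dy in d(df) is ∂^2 f/∂x ∂y - ∂^2 f/∂y ∂x = (0) - (0) = 0 (equality of mixed partials for smooth f).
Similarly for dx ∧ dz and dy ∧ dz — all coefficients vanish. So d(df) = 0.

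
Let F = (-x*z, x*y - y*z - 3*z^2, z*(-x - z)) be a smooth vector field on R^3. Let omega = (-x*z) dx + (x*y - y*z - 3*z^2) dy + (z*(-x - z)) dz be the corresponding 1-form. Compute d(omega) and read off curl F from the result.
d(omega) = (y + 6*z) dy ∧ dz + (-x + z) dz ∧ dx + (y) dx ∧ dy; curl F = (y + 6*z, -x + z, y)

d omega = sum_{i<j} (∂f_j/∂x_i - ∂f_i/∂x_j) dx_i ∧ dx_j. Under the identification (dy ∧ dz, dz ∧ dx, dx ∧ dy) ↔ (e_x, e_y, e_z), the coefficients are exactly the components of curl F. Compute:
  ∂R/∂y - ∂Q/∂z = (0) - (-y - 6*z) = y + 6*z
  ∂P/∂z - ∂R/∂x = (-x) - (-z) = -x + z
  ∂Q/∂x - ∂P/∂y = (y) - (0) = y.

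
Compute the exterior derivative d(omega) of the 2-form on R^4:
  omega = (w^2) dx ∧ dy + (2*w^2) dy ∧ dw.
d(omega) = (2*w) dx ∧ dy ∧ dw

For a 2-form omega = sum_{i<j} g_{ij} dx_i ∧ dx_j, the exterior derivative is
  d(omega) = sum_{i<j} d(g_{ij}) ∧ dx_i ∧ dx_j = sum_{i<j, k} (∂g_{ij}/∂x_k) dx_k ∧ dx_i ∧ dx_j.
Expand each term, using dx_k ∧ dx_i ∧ dx_j = sgn(permutation) dx_{(a)} ∧ dx_{(b)} ∧ dx_{(c)} with (a < b < c) sorted:
  d(w^2) includes (∂/∂w)(w^2) dw = (2*w) dw, which multiplied by dx ∧ dy gives (2*w) dx ∧ dy ∧ dw
Collecting like 3-forms: d(omega) = (2*w) dx ∧ dy ∧ dw.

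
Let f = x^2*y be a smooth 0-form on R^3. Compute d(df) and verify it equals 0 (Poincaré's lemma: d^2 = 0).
d(df) = 0

Step 1: df = sum_i (∂f/∂x_i) dx_i = (2*x*y) dx + (x^2) dy + (0) dz.
Step 2: Apply d again. Using the 1-form formula, the coefficient of dx ∧ dy in d(df) is ∂^2 f/∂x ∂y - ∂^2 f/∂y ∂x = (2*x) - (2*x) = 0 (equality of mixed partials for smooth f).
Similarly for dx ∧ dz and dy ∧ dz — all coefficients vanish. So d(df) = 0.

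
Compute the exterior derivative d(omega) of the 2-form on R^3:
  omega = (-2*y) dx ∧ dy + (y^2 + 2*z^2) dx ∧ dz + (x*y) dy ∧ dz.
d(omega) = (-y) dx ∧ dy ∧ dz

For a 2-form omega = sum_{i<j} g_{ij} dx_i ∧ dx_j, the exterior derivative is
  d(omega) = sum_{i<j} d(g_{ij}) ∧ dx_i ∧ dx_j = sum_{i<j, k} (∂g_{ij}/∂x_k) dx_k ∧ dx_i ∧ dx_j.
Expand each term, using dx_k ∧ dx_i ∧ dx_j = sgn(permutation) dx_{(a)} ∧ dx_{(b)} ∧ dx_{(c)} with (a < b < c) sorted:
  d(y^2 + 2*z^2) includes (∂/∂y)(y^2 + 2*z^2) dy = (2*y) dy, which multiplied by dx ∧ dz gives (-2*y) dx ∧ dy ∧ dz
  d(x*y) includes (∂/∂x)(x*y) dx = (y) dx, which multiplied by dy ∧ dz gives (y) dx ∧ dy ∧ dz
Collecting like 3-forms: d(omega) = (-y) dx ∧ dy ∧ dz.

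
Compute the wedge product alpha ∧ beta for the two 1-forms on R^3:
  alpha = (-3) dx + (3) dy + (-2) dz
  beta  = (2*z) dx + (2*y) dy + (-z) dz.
alpha ∧ beta = (-6*y - 6*z) dx ∧ dy + (7*z) dx ∧ dz + (4*y - 3*z) dy ∧ dz

Distribute the wedge, using dx_i ∧ dx_j = -dx_j ∧ dx_i and dx_i ∧ dx_i = 0. For each pair (i, j) with i < j, the coefficient of dx_i ∧ dx_j in alpha ∧ beta is (alpha_i * beta_j - alpha_j * beta_i). Collecting: alpha ∧ beta = (-6*y - 6*z) dx ∧ dy + (7*z) dx ∧ dz + (4*y - 3*z) dy ∧ dz.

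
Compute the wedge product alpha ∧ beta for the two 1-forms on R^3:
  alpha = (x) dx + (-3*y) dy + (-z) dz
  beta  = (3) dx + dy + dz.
alpha ∧ beta = (x + 9*y) dx ∧ dy + (x + 3*z) dx ∧ dz + (-3*y + z) dy ∧ dz

Distribute the wedge, using dx_i ∧ dx_j = -dx_j ∧ dx_i and dx_i ∧ dx_i = 0. For each pair (i, j) with i < j, the coefficient of dx_i ∧ dx_j in alpha ∧ beta is (alpha_i * beta_j - alpha_j * beta_i). Collecting: alpha ∧ beta = (x + 9*y) dx ∧ dy + (x + 3*z) dx ∧ dz + (-3*y + z) dy ∧ dz.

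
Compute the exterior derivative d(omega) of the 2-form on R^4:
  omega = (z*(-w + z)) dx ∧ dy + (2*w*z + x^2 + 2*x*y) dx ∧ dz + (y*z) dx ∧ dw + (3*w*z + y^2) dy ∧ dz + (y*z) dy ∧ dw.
d(omega) = (-w - 2*x + 2*z) dx ∧ dy ∧ dz + (-2*z) dx ∧ dy ∧ dw + (-y + 2*z) dx ∧ dz ∧ dw + (-y + 3*z) dy ∧ dz ∧ dw

For a 2-form omega = sum_{i<j} g_{ij} dx_i ∧ dx_j, the exterior derivative is
  d(omega) = sum_{i<j} d(g_{ij}) ∧ dx_i ∧ dx_j = sum_{i<j, k} (∂g_{ij}/∂x_k) dx_k ∧ dx_i ∧ dx_j.
Expand each term, using dx_k ∧ dx_i ∧ dx_j = sgn(permutation) dx_{(a)} ∧ dx_{(b)} ∧ dx_{(c)} with (a < b < c) sorted:
  d(z*(-w + z)) includes (∂/∂z)(z*(-w + z)) dz = (-w + 2*z) dz, which multiplied by dx ∧ dy gives (-w + 2*z) dx ∧ dy ∧ dz
  d(z*(-w + z)) includes (∂/∂w)(z*(-w + z)) dw = (-z) dw, which multiplied by dx ∧ dy gives (-z) dx ∧ dy ∧ dw
  d(2*w*z + x^2 + 2*x*y) includes (∂/∂y)(2*w*z + x^2 + 2*x*y) dy = (2*x) dy, which multiplied by dx ∧ dz gives (-2*x) dx ∧ dy ∧ dz
  d(2*w*z + x^2 + 2*x*y) includes (∂/∂w)(2*w*z + x^2 + 2*x*y) dw = (2*z) dw, which multiplied by dx ∧ dz gives (2*z) dx ∧ dz ∧ dw
  d(y*z) includes (∂/∂y)(y*z) dy = (z) dy, which multiplied by dx ∧ dw gives (-z) dx ∧ dy ∧ dw
  d(y*z) includes (∂/∂z)(y*z) dz = (y) dz, which multiplied by dx ∧ dw gives (-y) dx ∧ dz ∧ dw
  d(3*w*z + y^2) includes (∂/∂w)(3*w*z + y^2) dw = (3*z) dw, which multiplied by dy ∧ dz gives (3*z) dy ∧ dz ∧ dw
  d(y*z) includes (∂/∂z)(y*z) dz = (y) dz, which multiplied by dy ∧ dw gives (-y) dy ∧ dz ∧ dw
Collecting like 3-forms: d(omega) = (-w - 2*x + 2*z) dx ∧ dy ∧ dz + (-2*z) dx ∧ dy ∧ dw + (-y + 2*z) dx ∧ dz ∧ dw + (-y + 3*z) dy ∧ dz ∧ dw.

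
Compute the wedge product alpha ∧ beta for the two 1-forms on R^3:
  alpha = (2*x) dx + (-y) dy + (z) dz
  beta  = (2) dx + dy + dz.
alpha ∧ beta = (2*x + 2*y) dx ∧ dy + (2*x - 2*z) dx ∧ dz + (-y - z) dy ∧ dz

Distribute the wedge, using dx_i ∧ dx_j = -dx_j ∧ dx_i and dx_i ∧ dx_i = 0. For each pair (i, j) with i < j, the coefficient of dx_i ∧ dx_j in alpha ∧ beta is (alpha_i * beta_j - alpha_j * beta_i). Collecting: alpha ∧ beta = (2*x + 2*y) dx ∧ dy + (2*x - 2*z) dx ∧ dz + (-y - z) dy ∧ dz.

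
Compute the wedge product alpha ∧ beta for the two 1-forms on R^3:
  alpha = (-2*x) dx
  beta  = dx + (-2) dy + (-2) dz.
alpha ∧ beta = (4*x) dx ∧ dy + (4*x) dx ∧ dz

Distribute the wedge, using dx_i ∧ dx_j = -dx_j ∧ dx_i and dx_i ∧ dx_i = 0. For each pair (i, j) with i < j, the coefficient of dx_i ∧ dx_j in alpha ∧ beta is (alpha_i * beta_j - alpha_j * beta_i). Collecting: alpha ∧ beta = (4*x) dx ∧ dy + (4*x) dx ∧ dz.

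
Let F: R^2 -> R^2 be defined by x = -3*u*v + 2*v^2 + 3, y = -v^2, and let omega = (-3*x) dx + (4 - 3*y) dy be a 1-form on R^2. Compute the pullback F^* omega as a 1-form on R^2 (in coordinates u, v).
F^* omega = (9*v*(-3*u*v + 2*v^2 + 3)) du + (-27*u^2*v + 54*u*v^2 + 27*u - 30*v^3 - 44*v) dv

Using F^*(f dg) = (f ∘ F) d(g ∘ F), substitute each coordinate x_i by F_i(u, v) in f_i, and replace dx_i by d F_i = (∂F_i/∂u) du + (∂F_i/∂v) dv.
  For the x component: f_1(F) = 9*u*v - 6*v^2 - 9; d F_1 = (-3*v) du + (-3*u + 4*v) dv
  For the y component: f_2(F) = 3*v^2 + 4; d F_2 = (0) du + (-2*v) dv
Combining and collecting du, dv coefficients:
  coeff of du: 9*v*(-3*u*v + 2*v^2 + 3)
  coeff of dv: -27*u^2*v + 54*u*v^2 + 27*u - 30*v^3 - 44*v
F^* omega = (9*v*(-3*u*v + 2*v^2 + 3)) du + (-27*u^2*v + 54*u*v^2 + 27*u - 30*v^3 - 44*v) dv.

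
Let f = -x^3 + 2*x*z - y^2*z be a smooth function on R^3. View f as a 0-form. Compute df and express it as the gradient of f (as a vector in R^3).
df = (-3*x^2 + 2*z) dx + (-2*y*z) dy + (2*x - y^2) dz; grad f = (-3*x^2 + 2*z, -2*y*z, 2*x - y^2)

For a 0-form f, d f = (∂f/∂x) dx + (∂f/∂y) dy + (∂f/∂z) dz. The components of the vector representation are exactly the entries of grad f in Cartesian coordinates:
  ∂f/∂x = -3*x^2 + 2*z
  ∂f/∂y = -2*y*z
  ∂f/∂z = 2*x - y^2.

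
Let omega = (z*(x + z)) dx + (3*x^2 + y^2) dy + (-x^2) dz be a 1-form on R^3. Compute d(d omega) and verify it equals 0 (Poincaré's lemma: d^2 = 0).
d(d omega) = 0

Step 1: d omega = sum_{i<j} (∂f_j/∂x_i - ∂f_i/∂x_j) dx_i ∧ dx_j:
  coeff of dx ∧ dy: 6*x
  coeff of dx ∧ dz: -3*x - 2*z
  coeff of dy ∧ dz: 0
Step 2: Apply d again to each 2-form coefficient. The only possible 3-form in R^3 is dx ∧ dy ∧ dz, with coefficient
  ∂(coeff of dy∧dz)/∂x - ∂(coeff of dx∧dz)/∂y + ∂(coeff of dx∧dy)/∂z
  = ∂/∂x (0) - ∂/∂y (-3*x - 2*z) + ∂/∂z (6*x).
Each of these terms simplifies to sums of mixed partials that cancel in pairs. The result is 0 (by equality of mixed partials for smooth functions — Schwarz / Clairaut).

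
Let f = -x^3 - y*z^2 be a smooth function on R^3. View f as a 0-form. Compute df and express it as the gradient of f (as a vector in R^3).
df = (-3*x^2) dx + (-z^2) dy + (-2*y*z) dz; grad f = (-3*x^2, -z^2, -2*y*z)

For a 0-form f, d f = (∂f/∂x) dx + (∂f/∂y) dy + (∂f/∂z) dz. The components of the vector representation are exactly the entries of grad f in Cartesian coordinates:
  ∂f/∂x = -3*x^2
  ∂f/∂y = -z^2
  ∂f/∂z = -2*y*z.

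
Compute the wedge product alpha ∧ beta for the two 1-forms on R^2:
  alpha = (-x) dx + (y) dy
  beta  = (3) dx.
alpha ∧ beta = (-3*y) dx ∧ dy

Distribute the wedge, using dx_i ∧ dx_j = -dx_j ∧ dx_i and dx_i ∧ dx_i = 0. For each pair (i, j) with i < j, the coefficient of dx_i ∧ dx_j in alpha ∧ beta is (alpha_i * beta_j - alpha_j * beta_i). Collecting: alpha ∧ beta = (-3*y) dx ∧ dy.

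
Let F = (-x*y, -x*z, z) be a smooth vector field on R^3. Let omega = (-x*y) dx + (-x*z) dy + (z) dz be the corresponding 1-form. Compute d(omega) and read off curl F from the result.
d(omega) = (x) dy ∧ dz + (0) dz ∧ dx + (x - z) dx ∧ dy; curl F = (x, 0, x - z)

d omega = sum_{i<j} (∂f_j/∂x_i - ∂f_i/∂x_j) dx_i ∧ dx_j. Under the identification (dy ∧ dz, dz ∧ dx, dx ∧ dy) ↔ (e_x, e_y, e_z), the coefficients are exactly the components of curl F. Compute:
  ∂R/∂y - ∂Q/∂z = (0) - (-x) = x
  ∂P/∂z - ∂R/∂x = (0) - (0) = 0
  ∂Q/∂x - ∂P/∂y = (-z) - (-x) = x - z.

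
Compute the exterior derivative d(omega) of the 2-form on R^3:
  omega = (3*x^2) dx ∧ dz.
d(omega) = 0

For a 2-form omega = sum_{i<j} g_{ij} dx_i ∧ dx_j, the exterior derivative is
  d(omega) = sum_{i<j} d(g_{ij}) ∧ dx_i ∧ dx_j = sum_{i<j, k} (∂g_{ij}/∂x_k) dx_k ∧ dx_i ∧ dx_j.
Expand each term, using dx_k ∧ dx_i ∧ dx_j = sgn(permutation) dx_{(a)} ∧ dx_{(b)} ∧ dx_{(c)} with (a < b < c) sorted:

Collecting like 3-forms: d(omega) = 0.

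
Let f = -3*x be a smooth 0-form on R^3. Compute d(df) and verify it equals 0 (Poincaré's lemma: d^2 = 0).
d(df) = 0

Step 1: df = sum_i (∂f/∂x_i) dx_i = (-3) dx + (0) dy + (0) dz.
Step 2: Apply d again. Using the 1-form formula, the coefficient of dx ∧ dy in d(df) is ∂^2 f/∂x ∂y - ∂^2 f/∂y ∂x = (0) - (0) = 0 (equality of mixed partials for smooth f).
Similarly for dx ∧ dz and dy ∧ dz — all coefficients vanish. So d(df) = 0.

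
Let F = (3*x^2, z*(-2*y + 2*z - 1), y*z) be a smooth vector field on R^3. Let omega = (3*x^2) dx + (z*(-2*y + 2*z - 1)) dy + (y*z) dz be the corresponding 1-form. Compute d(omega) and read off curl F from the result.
d(omega) = (2*y - 3*z + 1) dy ∧ dz + (0) dz ∧ dx + (0) dx ∧ dy; curl F = (2*y - 3*z + 1, 0, 0)

d omega = sum_{i<j} (∂f_j/∂x_i - ∂f_i/∂x_j) dx_i ∧ dx_j. Under the identification (dy ∧ dz, dz ∧ dx, dx ∧ dy) ↔ (e_x, e_y, e_z), the coefficients are exactly the components of curl F. Compute:
  ∂R/∂y - ∂Q/∂z = (z) - (-2*y + 4*z - 1) = 2*y - 3*z + 1
  ∂P/∂z - ∂R/∂x = (0) - (0) = 0
  ∂Q/∂x - ∂P/∂y = (0) - (0) = 0.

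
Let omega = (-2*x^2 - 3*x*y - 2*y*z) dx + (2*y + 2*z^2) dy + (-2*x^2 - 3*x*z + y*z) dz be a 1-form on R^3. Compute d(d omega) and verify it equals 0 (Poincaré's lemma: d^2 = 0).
d(d omega) = 0

Step 1: d omega = sum_{i<j} (∂f_j/∂x_i - ∂f_i/∂x_j) dx_i ∧ dx_j:
  coeff of dx ∧ dy: 3*x + 2*z
  coeff of dx ∧ dz: -4*x + 2*y - 3*z
  coeff of dy ∧ dz: -3*z
Step 2: Apply d again to each 2-form coefficient. The only possible 3-form in R^3 is dx ∧ dy ∧ dz, with coefficient
  ∂(coeff of dy∧dz)/∂x - ∂(coeff of dx∧dz)/∂y + ∂(coeff of dx∧dy)/∂z
  = ∂/∂x (-3*z) - ∂/∂y (-4*x + 2*y - 3*z) + ∂/∂z (3*x + 2*z).
Each of these terms simplifies to sums of mixed partials that cancel in pairs. The result is 0 (by equality of mixed partials for smooth functions — Schwarz / Clairaut).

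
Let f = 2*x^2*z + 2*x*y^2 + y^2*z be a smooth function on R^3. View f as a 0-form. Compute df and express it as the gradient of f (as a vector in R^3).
df = (4*x*z + 2*y^2) dx + (2*y*(2*x + z)) dy + (2*x^2 + y^2) dz; grad f = (4*x*z + 2*y^2, 2*y*(2*x + z), 2*x^2 + y^2)

For a 0-form f, d f = (∂f/∂x) dx + (∂f/∂y) dy + (∂f/∂z) dz. The components of the vector representation are exactly the entries of grad f in Cartesian coordinates:
  ∂f/∂x = 4*x*z + 2*y^2
  ∂f/∂y = 2*y*(2*x + z)
  ∂f/∂z = 2*x^2 + y^2.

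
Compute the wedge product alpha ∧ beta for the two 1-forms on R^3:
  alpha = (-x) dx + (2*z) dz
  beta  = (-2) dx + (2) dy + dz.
alpha ∧ beta = (-2*x) dx ∧ dy + (-x + 4*z) dx ∧ dz + (-4*z) dy ∧ dz

Distribute the wedge, using dx_i ∧ dx_j = -dx_j ∧ dx_i and dx_i ∧ dx_i = 0. For each pair (i, j) with i < j, the coefficient of dx_i ∧ dx_j in alpha ∧ beta is (alpha_i * beta_j - alpha_j * beta_i). Collecting: alpha ∧ beta = (-2*x) dx ∧ dy + (-x + 4*z) dx ∧ dz + (-4*z) dy ∧ dz.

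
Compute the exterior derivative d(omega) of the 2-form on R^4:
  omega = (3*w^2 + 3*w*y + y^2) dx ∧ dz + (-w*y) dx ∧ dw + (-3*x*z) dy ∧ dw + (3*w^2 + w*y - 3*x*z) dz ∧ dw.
d(omega) = (-3*w - 2*y) dx ∧ dy ∧ dz + (6*w + 3*y - 3*z) dx ∧ dz ∧ dw + (w - 3*z) dx ∧ dy ∧ dw + (w + 3*x) dy ∧ dz ∧ dw

For a 2-form omega = sum_{i<j} g_{ij} dx_i ∧ dx_j, the exterior derivative is
  d(omega) = sum_{i<j} d(g_{ij}) ∧ dx_i ∧ dx_j = sum_{i<j, k} (∂g_{ij}/∂x_k) dx_k ∧ dx_i ∧ dx_j.
Expand each term, using dx_k ∧ dx_i ∧ dx_j = sgn(permutation) dx_{(a)} ∧ dx_{(b)} ∧ dx_{(c)} with (a < b < c) sorted:
  d(3*w^2 + 3*w*y + y^2) includes (∂/∂y)(3*w^2 + 3*w*y + y^2) dy = (3*w + 2*y) dy, which multiplied by dx ∧ dz gives (-3*w - 2*y) dx ∧ dy ∧ dz
  d(3*w^2 + 3*w*y + y^2) includes (∂/∂w)(3*w^2 + 3*w*y + y^2) dw = (6*w + 3*y) dw, which multiplied by dx ∧ dz gives (6*w + 3*y) dx ∧ dz ∧ dw
  d(-w*y) includes (∂/∂y)(-w*y) dy = (-w) dy, which multiplied by dx ∧ dw gives (w) dx ∧ dy ∧ dw
  d(-3*x*z) includes (∂/∂x)(-3*x*z) dx = (-3*z) dx, which multiplied by dy ∧ dw gives (-3*z) dx ∧ dy ∧ dw
  d(-3*x*z) includes (∂/∂z)(-3*x*z) dz = (-3*x) dz, which multiplied by dy ∧ dw gives (3*x) dy ∧ dz ∧ dw
  d(3*w^2 + w*y - 3*x*z) includes (∂/∂x)(3*w^2 + w*y - 3*x*z) dx = (-3*z) dx, which multiplied by dz ∧ dw gives (-3*z) dx ∧ dz ∧ dw
  d(3*w^2 + w*y - 3*x*z) includes (∂/∂y)(3*w^2 + w*y - 3*x*z) dy = (w) dy, which multiplied by dz ∧ dw gives (w) dy ∧ dz ∧ dw
Collecting like 3-forms: d(omega) = (-3*w - 2*y) dx ∧ dy ∧ dz + (6*w + 3*y - 3*z) dx ∧ dz ∧ dw + (w - 3*z) dx ∧ dy ∧ dw + (w + 3*x) dy ∧ dz ∧ dw.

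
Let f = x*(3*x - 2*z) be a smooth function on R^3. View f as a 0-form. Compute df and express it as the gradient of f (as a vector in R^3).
df = (6*x - 2*z) dx + (0) dy + (-2*x) dz; grad f = (6*x - 2*z, 0, -2*x)

For a 0-form f, d f = (∂f/∂x) dx + (∂f/∂y) dy + (∂f/∂z) dz. The components of the vector representation are exactly the entries of grad f in Cartesian coordinates:
  ∂f/∂x = 6*x - 2*z
  ∂f/∂y = 0
  ∂f/∂z = -2*x.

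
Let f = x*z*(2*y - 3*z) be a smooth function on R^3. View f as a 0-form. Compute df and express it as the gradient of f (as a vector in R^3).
df = (z*(2*y - 3*z)) dx + (2*x*z) dy + (2*x*(y - 3*z)) dz; grad f = (z*(2*y - 3*z), 2*x*z, 2*x*(y - 3*z))

For a 0-form f, d f = (∂f/∂x) dx + (∂f/∂y) dy + (∂f/∂z) dz. The components of the vector representation are exactly the entries of grad f in Cartesian coordinates:
  ∂f/∂x = z*(2*y - 3*z)
  ∂f/∂y = 2*x*z
  ∂f/∂z = 2*x*(y - 3*z).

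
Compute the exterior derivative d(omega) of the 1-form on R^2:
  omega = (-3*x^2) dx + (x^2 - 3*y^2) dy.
d(omega) = (2*x) dx ∧ dy

For a 1-form omega = sum_i f_i dx_i, the exterior derivative is
  d(omega) = sum_{i < j} (∂f_j/∂x_i - ∂f_i/∂x_j) dx_i ∧ dx_j.
  coefficient of dx ∧ dy: ∂f_2/∂x - ∂f_1/∂y = ∂(x^2 - 3*y^2)/∂x - ∂(-3*x^2)/∂y = 2*x
Assembling: d(omega) = (2*x) dx ∧ dy.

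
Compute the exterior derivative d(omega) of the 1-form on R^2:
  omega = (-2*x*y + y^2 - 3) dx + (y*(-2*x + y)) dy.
d(omega) = (2*x - 4*y) dx ∧ dy

For a 1-form omega = sum_i f_i dx_i, the exterior derivative is
  d(omega) = sum_{i < j} (∂f_j/∂x_i - ∂f_i/∂x_j) dx_i ∧ dx_j.
  coefficient of dx ∧ dy: ∂f_2/∂x - ∂f_1/∂y = ∂(y*(-2*x + y))/∂x - ∂(-2*x*y + y^2 - 3)/∂y = 2*x - 4*y
Assembling: d(omega) = (2*x - 4*y) dx ∧ dy.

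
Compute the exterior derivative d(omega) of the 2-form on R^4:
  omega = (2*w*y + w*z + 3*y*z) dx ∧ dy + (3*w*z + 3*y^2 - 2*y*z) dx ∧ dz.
d(omega) = (w - 3*y + 2*z) dx ∧ dy ∧ dz + (2*y + z) dx ∧ dy ∧ dw + (3*z) dx ∧ dz ∧ dw

For a 2-form omega = sum_{i<j} g_{ij} dx_i ∧ dx_j, the exterior derivative is
  d(omega) = sum_{i<j} d(g_{ij}) ∧ dx_i ∧ dx_j = sum_{i<j, k} (∂g_{ij}/∂x_k) dx_k ∧ dx_i ∧ dx_j.
Expand each term, using dx_k ∧ dx_i ∧ dx_j = sgn(permutation) dx_{(a)} ∧ dx_{(b)} ∧ dx_{(c)} with (a < b < c) sorted:
  d(2*w*y + w*z + 3*y*z) includes (∂/∂z)(2*w*y + w*z + 3*y*z) dz = (w + 3*y) dz, which multiplied by dx ∧ dy gives (w + 3*y) dx ∧ dy ∧ dz
  d(2*w*y + w*z + 3*y*z) includes (∂/∂w)(2*w*y + w*z + 3*y*z) dw = (2*y + z) dw, which multiplied by dx ∧ dy gives (2*y + z) dx ∧ dy ∧ dw
  d(3*w*z + 3*y^2 - 2*y*z) includes (∂/∂y)(3*w*z + 3*y^2 - 2*y*z) dy = (6*y - 2*z) dy, which multiplied by dx ∧ dz gives (-6*y + 2*z) dx ∧ dy ∧ dz
  d(3*w*z + 3*y^2 - 2*y*z) includes (∂/∂w)(3*w*z + 3*y^2 - 2*y*z) dw = (3*z) dw, which multiplied by dx ∧ dz gives (3*z) dx ∧ dz ∧ dw
Collecting like 3-forms: d(omega) = (w - 3*y + 2*z) dx ∧ dy ∧ dz + (2*y + z) dx ∧ dy ∧ dw + (3*z) dx ∧ dz ∧ dw.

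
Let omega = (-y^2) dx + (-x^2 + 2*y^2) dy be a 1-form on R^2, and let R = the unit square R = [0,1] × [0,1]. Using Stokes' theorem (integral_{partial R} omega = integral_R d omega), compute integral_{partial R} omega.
integral_(partial R) omega = 0

Stokes: integral_partial_R omega = integral_R d omega with d omega = (∂Q/∂x - ∂P/∂y) dx ∧ dy.
  ∂Q/∂x = -2*x
  ∂P/∂y = -2*y
  integrand = ∂Q/∂x - ∂P/∂y = -2*x + 2*y.
Integrating over R: integral_0^1 integral_0^1 (-2*x + 2*y) dx dy = 0.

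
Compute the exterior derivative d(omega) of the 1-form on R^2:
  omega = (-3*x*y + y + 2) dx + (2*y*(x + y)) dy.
d(omega) = (3*x + 2*y - 1) dx ∧ dy

For a 1-form omega = sum_i f_i dx_i, the exterior derivative is
  d(omega) = sum_{i < j} (∂f_j/∂x_i - ∂f_i/∂x_j) dx_i ∧ dx_j.
  coefficient of dx ∧ dy: ∂f_2/∂x - ∂f_1/∂y = ∂(2*y*(x + y))/∂x - ∂(-3*x*y + y + 2)/∂y = 3*x + 2*y - 1
Assembling: d(omega) = (3*x + 2*y - 1) dx ∧ dy.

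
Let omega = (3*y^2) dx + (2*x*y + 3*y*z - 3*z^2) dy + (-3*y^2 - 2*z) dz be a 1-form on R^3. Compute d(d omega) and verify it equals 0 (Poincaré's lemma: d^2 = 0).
d(d omega) = 0

Step 1: d omega = sum_{i<j} (∂f_j/∂x_i - ∂f_i/∂x_j) dx_i ∧ dx_j:
  coeff of dx ∧ dy: -4*y
  coeff of dx ∧ dz: 0
  coeff of dy ∧ dz: -9*y + 6*z
Step 2: Apply d again to each 2-form coefficient. The only possible 3-form in R^3 is dx ∧ dy ∧ dz, with coefficient
  ∂(coeff of dy∧dz)/∂x - ∂(coeff of dx∧dz)/∂y + ∂(coeff of dx∧dy)/∂z
  = ∂/∂x (-9*y + 6*z) - ∂/∂y (0) + ∂/∂z (-4*y).
Each of these terms simplifies to sums of mixed partials that cancel in pairs. The result is 0 (by equality of mixed partials for smooth functions — Schwarz / Clairaut).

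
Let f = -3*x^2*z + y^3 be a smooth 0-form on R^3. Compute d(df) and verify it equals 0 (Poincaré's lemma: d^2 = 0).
d(df) = 0

Step 1: df = sum_i (∂f/∂x_i) dx_i = (-6*x*z) dx + (3*y^2) dy + (-3*x^2) dz.
Step 2: Apply d again. Using the 1-form formula, the coefficient of dx ∧ dy in d(df) is ∂^2 f/∂x ∂y - ∂^2 f/∂y ∂x = (0) - (0) = 0 (equality of mixed partials for smooth f).
Similarly for dx ∧ dz and dy ∧ dz — all coefficients vanish. So d(df) = 0.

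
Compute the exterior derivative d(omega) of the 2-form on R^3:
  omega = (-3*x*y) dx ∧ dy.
d(omega) = 0

For a 2-form omega = sum_{i<j} g_{ij} dx_i ∧ dx_j, the exterior derivative is
  d(omega) = sum_{i<j} d(g_{ij}) ∧ dx_i ∧ dx_j = sum_{i<j, k} (∂g_{ij}/∂x_k) dx_k ∧ dx_i ∧ dx_j.
Expand each term, using dx_k ∧ dx_i ∧ dx_j = sgn(permutation) dx_{(a)} ∧ dx_{(b)} ∧ dx_{(c)} with (a < b < c) sorted:

Collecting like 3-forms: d(omega) = 0.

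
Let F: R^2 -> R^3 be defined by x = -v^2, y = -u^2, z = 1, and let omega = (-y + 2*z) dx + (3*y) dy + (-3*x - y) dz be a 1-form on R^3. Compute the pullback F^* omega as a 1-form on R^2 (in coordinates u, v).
F^* omega = (6*u^3) du + (2*v*(-u^2 - 2)) dv

Using F^*(f dg) = (f ∘ F) d(g ∘ F), substitute each coordinate x_i by F_i(u, v) in f_i, and replace dx_i by d F_i = (∂F_i/∂u) du + (∂F_i/∂v) dv.
  For the x component: f_1(F) = u^2 + 2; d F_1 = (0) du + (-2*v) dv
  For the y component: f_2(F) = -3*u^2; d F_2 = (-2*u) du + (0) dv
  For the z component: f_3(F) = u^2 + 3*v^2; d F_3 = (0) du + (0) dv
Combining and collecting du, dv coefficients:
  coeff of du: 6*u^3
  coeff of dv: 2*v*(-u^2 - 2)
F^* omega = (6*u^3) du + (2*v*(-u^2 - 2)) dv.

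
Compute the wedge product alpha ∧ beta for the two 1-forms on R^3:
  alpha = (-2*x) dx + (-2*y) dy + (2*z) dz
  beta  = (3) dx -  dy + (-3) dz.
alpha ∧ beta = (2*x + 6*y) dx ∧ dy + (6*x - 6*z) dx ∧ dz + (6*y + 2*z) dy ∧ dz

Distribute the wedge, using dx_i ∧ dx_j = -dx_j ∧ dx_i and dx_i ∧ dx_i = 0. For each pair (i, j) with i < j, the coefficient of dx_i ∧ dx_j in alpha ∧ beta is (alpha_i * beta_j - alpha_j * beta_i). Collecting: alpha ∧ beta = (2*x + 6*y) dx ∧ dy + (6*x - 6*z) dx ∧ dz + (6*y + 2*z) dy ∧ dz.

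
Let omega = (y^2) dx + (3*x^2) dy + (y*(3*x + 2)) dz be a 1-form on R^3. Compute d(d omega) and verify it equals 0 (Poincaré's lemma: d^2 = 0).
d(d omega) = 0

Step 1: d omega = sum_{i<j} (∂f_j/∂x_i - ∂f_i/∂x_j) dx_i ∧ dx_j:
  coeff of dx ∧ dy: 6*x - 2*y
  coeff of dx ∧ dz: 3*y
  coeff of dy ∧ dz: 3*x + 2
Step 2: Apply d again to each 2-form coefficient. The only possible 3-form in R^3 is dx ∧ dy ∧ dz, with coefficient
  ∂(coeff of dy∧dz)/∂x - ∂(coeff of dx∧dz)/∂y + ∂(coeff of dx∧dy)/∂z
  = ∂/∂x (3*x + 2) - ∂/∂y (3*y) + ∂/∂z (6*x - 2*y).
Each of these terms simplifies to sums of mixed partials that cancel in pairs. The result is 0 (by equality of mixed partials for smooth functions — Schwarz / Clairaut).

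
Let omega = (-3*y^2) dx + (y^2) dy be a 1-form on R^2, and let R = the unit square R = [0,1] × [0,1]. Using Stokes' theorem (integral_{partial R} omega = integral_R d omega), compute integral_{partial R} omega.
integral_(partial R) omega = 3

Stokes: integral_partial_R omega = integral_R d omega with d omega = (∂Q/∂x - ∂P/∂y) dx ∧ dy.
  ∂Q/∂x = 0
  ∂P/∂y = -6*y
  integrand = ∂Q/∂x - ∂P/∂y = 6*y.
Integrating over R: integral_0^1 integral_0^1 (6*y) dx dy = 3.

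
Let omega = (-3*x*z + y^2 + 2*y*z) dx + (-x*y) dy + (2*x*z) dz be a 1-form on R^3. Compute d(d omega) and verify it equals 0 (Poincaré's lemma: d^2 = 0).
d(d omega) = 0

Step 1: d omega = sum_{i<j} (∂f_j/∂x_i - ∂f_i/∂x_j) dx_i ∧ dx_j:
  coeff of dx ∧ dy: -3*y - 2*z
  coeff of dx ∧ dz: 3*x - 2*y + 2*z
  coeff of dy ∧ dz: 0
Step 2: Apply d again to each 2-form coefficient. The only possible 3-form in R^3 is dx ∧ dy ∧ dz, with coefficient
  ∂(coeff of dy∧dz)/∂x - ∂(coeff of dx∧dz)/∂y + ∂(coeff of dx∧dy)/∂z
  = ∂/∂x (0) - ∂/∂y (3*x - 2*y + 2*z) + ∂/∂z (-3*y - 2*z).
Each of these terms simplifies to sums of mixed partials that cancel in pairs. The result is 0 (by equality of mixed partials for smooth functions — Schwarz / Clairaut).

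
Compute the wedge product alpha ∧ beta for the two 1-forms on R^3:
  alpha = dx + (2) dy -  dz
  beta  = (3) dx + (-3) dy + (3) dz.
alpha ∧ beta = (-9) dx ∧ dy + (6) dx ∧ dz + (3) dy ∧ dz

Distribute the wedge, using dx_i ∧ dx_j = -dx_j ∧ dx_i and dx_i ∧ dx_i = 0. For each pair (i, j) with i < j, the coefficient of dx_i ∧ dx_j in alpha ∧ beta is (alpha_i * beta_j - alpha_j * beta_i). Collecting: alpha ∧ beta = (-9) dx ∧ dy + (6) dx ∧ dz + (3) dy ∧ dz.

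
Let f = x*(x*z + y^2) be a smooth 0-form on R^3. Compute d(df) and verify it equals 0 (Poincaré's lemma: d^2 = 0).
d(df) = 0

Step 1: df = sum_i (∂f/∂x_i) dx_i = (2*x*z + y^2) dx + (2*x*y) dy + (x^2) dz.
Step 2: Apply d again. Using the 1-form formula, the coefficient of dx ∧ dy in d(df) is ∂^2 f/∂x ∂y - ∂^2 f/∂y ∂x = (2*y) - (2*y) = 0 (equality of mixed partials for smooth f).
Similarly for dx ∧ dz and dy ∧ dz — all coefficients vanish. So d(df) = 0.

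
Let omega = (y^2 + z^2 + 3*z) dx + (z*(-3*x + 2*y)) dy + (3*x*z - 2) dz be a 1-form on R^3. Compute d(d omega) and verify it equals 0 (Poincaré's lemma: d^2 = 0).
d(d omega) = 0

Step 1: d omega = sum_{i<j} (∂f_j/∂x_i - ∂f_i/∂x_j) dx_i ∧ dx_j:
  coeff of dx ∧ dy: -2*y - 3*z
  coeff of dx ∧ dz: z - 3
  coeff of dy ∧ dz: 3*x - 2*y
Step 2: Apply d again to each 2-form coefficient. The only possible 3-form in R^3 is dx ∧ dy ∧ dz, with coefficient
  ∂(coeff of dy∧dz)/∂x - ∂(coeff of dx∧dz)/∂y + ∂(coeff of dx∧dy)/∂z
  = ∂/∂x (3*x - 2*y) - ∂/∂y (z - 3) + ∂/∂z (-2*y - 3*z).
Each of these terms simplifies to sums of mixed partials that cancel in pairs. The result is 0 (by equality of mixed partials for smooth functions — Schwarz / Clairaut).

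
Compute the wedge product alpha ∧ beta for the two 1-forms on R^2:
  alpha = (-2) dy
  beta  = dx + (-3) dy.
alpha ∧ beta = (2) dx ∧ dy

Distribute the wedge, using dx_i ∧ dx_j = -dx_j ∧ dx_i and dx_i ∧ dx_i = 0. For each pair (i, j) with i < j, the coefficient of dx_i ∧ dx_j in alpha ∧ beta is (alpha_i * beta_j - alpha_j * beta_i). Collecting: alpha ∧ beta = (2) dx ∧ dy.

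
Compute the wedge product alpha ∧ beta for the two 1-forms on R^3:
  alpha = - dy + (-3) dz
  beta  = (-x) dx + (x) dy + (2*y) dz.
alpha ∧ beta = (-x) dx ∧ dy + (3*x - 2*y) dy ∧ dz + (-3*x) dx ∧ dz

Distribute the wedge, using dx_i ∧ dx_j = -dx_j ∧ dx_i and dx_i ∧ dx_i = 0. For each pair (i, j) with i < j, the coefficient of dx_i ∧ dx_j in alpha ∧ beta is (alpha_i * beta_j - alpha_j * beta_i). Collecting: alpha ∧ beta = (-x) dx ∧ dy + (3*x - 2*y) dy ∧ dz + (-3*x) dx ∧ dz.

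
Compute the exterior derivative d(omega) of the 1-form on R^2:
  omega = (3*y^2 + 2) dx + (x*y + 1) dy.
d(omega) = (-5*y) dx ∧ dy

For a 1-form omega = sum_i f_i dx_i, the exterior derivative is
  d(omega) = sum_{i < j} (∂f_j/∂x_i - ∂f_i/∂x_j) dx_i ∧ dx_j.
  coefficient of dx ∧ dy: ∂f_2/∂x - ∂f_1/∂y = ∂(x*y + 1)/∂x - ∂(3*y^2 + 2)/∂y = -5*y
Assembling: d(omega) = (-5*y) dx ∧ dy.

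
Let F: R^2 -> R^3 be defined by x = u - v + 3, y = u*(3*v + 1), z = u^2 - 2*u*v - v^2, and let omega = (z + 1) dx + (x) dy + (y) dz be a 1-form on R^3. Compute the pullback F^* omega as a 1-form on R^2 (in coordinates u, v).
F^* omega = (6*u^2*v + 3*u^2 - 6*u*v^2 - u*v + u - 4*v^2 + 8*v + 4) du + (-6*u^2*v - 6*u*v^2 - 3*u*v + 9*u + v^2 - 1) dv

Using F^*(f dg) = (f ∘ F) d(g ∘ F), substitute each coordinate x_i by F_i(u, v) in f_i, and replace dx_i by d F_i = (∂F_i/∂u) du + (∂F_i/∂v) dv.
  For the x component: f_1(F) = u^2 - 2*u*v - v^2 + 1; d F_1 = (1) du + (-1) dv
  For the y component: f_2(F) = u - v + 3; d F_2 = (3*v + 1) du + (3*u) dv
  For the z component: f_3(F) = u*(3*v + 1); d F_3 = (2*u - 2*v) du + (-2*u - 2*v) dv
Combining and collecting du, dv coefficients:
  coeff of du: 6*u^2*v + 3*u^2 - 6*u*v^2 - u*v + u - 4*v^2 + 8*v + 4
  coeff of dv: -6*u^2*v - 6*u*v^2 - 3*u*v + 9*u + v^2 - 1
F^* omega = (6*u^2*v + 3*u^2 - 6*u*v^2 - u*v + u - 4*v^2 + 8*v + 4) du + (-6*u^2*v - 6*u*v^2 - 3*u*v + 9*u + v^2 - 1) dv.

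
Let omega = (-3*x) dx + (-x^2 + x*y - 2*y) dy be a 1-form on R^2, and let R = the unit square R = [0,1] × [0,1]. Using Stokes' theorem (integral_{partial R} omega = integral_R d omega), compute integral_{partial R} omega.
integral_(partial R) omega = -1/2

Stokes: integral_partial_R omega = integral_R d omega with d omega = (∂Q/∂x - ∂P/∂y) dx ∧ dy.
  ∂Q/∂x = -2*x + y
  ∂P/∂y = 0
  integrand = ∂Q/∂x - ∂P/∂y = -2*x + y.
Integrating over R: integral_0^1 integral_0^1 (-2*x + y) dx dy = -1/2.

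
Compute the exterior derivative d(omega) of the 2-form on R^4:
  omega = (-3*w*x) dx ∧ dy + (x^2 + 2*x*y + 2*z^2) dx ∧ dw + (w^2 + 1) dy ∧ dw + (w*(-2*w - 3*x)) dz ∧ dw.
d(omega) = (-5*x) dx ∧ dy ∧ dw + (-3*w - 4*z) dx ∧ dz ∧ dw

For a 2-form omega = sum_{i<j} g_{ij} dx_i ∧ dx_j, the exterior derivative is
  d(omega) = sum_{i<j} d(g_{ij}) ∧ dx_i ∧ dx_j = sum_{i<j, k} (∂g_{ij}/∂x_k) dx_k ∧ dx_i ∧ dx_j.
Expand each term, using dx_k ∧ dx_i ∧ dx_j = sgn(permutation) dx_{(a)} ∧ dx_{(b)} ∧ dx_{(c)} with (a < b < c) sorted:
  d(-3*w*x) includes (∂/∂w)(-3*w*x) dw = (-3*x) dw, which multiplied by dx ∧ dy gives (-3*x) dx ∧ dy ∧ dw
  d(x^2 + 2*x*y + 2*z^2) includes (∂/∂y)(x^2 + 2*x*y + 2*z^2) dy = (2*x) dy, which multiplied by dx ∧ dw gives (-2*x) dx ∧ dy ∧ dw
  d(x^2 + 2*x*y + 2*z^2) includes (∂/∂z)(x^2 + 2*x*y + 2*z^2) dz = (4*z) dz, which multiplied by dx ∧ dw gives (-4*z) dx ∧ dz ∧ dw
  d(w*(-2*w - 3*x)) includes (∂/∂x)(w*(-2*w - 3*x)) dx = (-3*w) dx, which multiplied by dz ∧ dw gives (-3*w) dx ∧ dz ∧ dw
Collecting like 3-forms: d(omega) = (-5*x) dx ∧ dy ∧ dw + (-3*w - 4*z) dx ∧ dz ∧ dw.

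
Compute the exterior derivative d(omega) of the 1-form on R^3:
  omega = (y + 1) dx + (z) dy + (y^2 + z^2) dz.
d(omega) = (-1) dx ∧ dy + (2*y - 1) dy ∧ dz

For a 1-form omega = sum_i f_i dx_i, the exterior derivative is
  d(omega) = sum_{i < j} (∂f_j/∂x_i - ∂f_i/∂x_j) dx_i ∧ dx_j.
  coefficient of dx ∧ dy: ∂f_2/∂x - ∂f_1/∂y = ∂(z)/∂x - ∂(y + 1)/∂y = -1
  coefficient of dy ∧ dz: ∂f_3/∂y - ∂f_2/∂z = ∂(y^2 + z^2)/∂y - ∂(z)/∂z = 2*y - 1
Assembling: d(omega) = (-1) dx ∧ dy + (2*y - 1) dy ∧ dz.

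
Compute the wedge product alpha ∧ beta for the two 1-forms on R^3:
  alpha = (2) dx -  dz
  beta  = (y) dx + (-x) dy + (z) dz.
alpha ∧ beta = (-2*x) dx ∧ dy + (y + 2*z) dx ∧ dz + (-x) dy ∧ dz

Distribute the wedge, using dx_i ∧ dx_j = -dx_j ∧ dx_i and dx_i ∧ dx_i = 0. For each pair (i, j) with i < j, the coefficient of dx_i ∧ dx_j in alpha ∧ beta is (alpha_i * beta_j - alpha_j * beta_i). Collecting: alpha ∧ beta = (-2*x) dx ∧ dy + (y + 2*z) dx ∧ dz + (-x) dy ∧ dz.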